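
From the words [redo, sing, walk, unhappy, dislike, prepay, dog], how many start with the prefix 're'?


Checking each word for prefix 're':
  'redo' -> YES, starts with 're' (count: 1)
  'sing' -> no (count: 1)
  'walk' -> no (count: 1)
  'unhappy' -> no (count: 1)
  'dislike' -> no (count: 1)
  'prepay' -> no (count: 1)
  'dog' -> no (count: 1)
Total with prefix 're': 1

1


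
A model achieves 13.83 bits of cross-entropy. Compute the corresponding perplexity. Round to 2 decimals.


Perplexity formula: PP = 2^H
H = 13.83
PP = 2^13.83
Decompose: 2^13.83 = 2^13 * 2^0.83
2^13 = 8192, 2^0.83 ~ 1.7776854
PP ~ 8192 * 1.7776854 = 14562.7987968
Rounded to 2 decimals: 14562.80

14562.80


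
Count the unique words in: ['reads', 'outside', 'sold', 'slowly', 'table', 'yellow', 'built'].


Listing all tokens and tracking unique types:
  Token 1: 'reads' -> NEW (unique so far: 1)
  Token 2: 'outside' -> NEW (unique so far: 2)
  Token 3: 'sold' -> NEW (unique so far: 3)
  Token 4: 'slowly' -> NEW (unique so far: 4)
  Token 5: 'table' -> NEW (unique so far: 5)
  Token 6: 'yellow' -> NEW (unique so far: 6)
  Token 7: 'built' -> NEW (unique so far: 7)
Unique types: ('built', 'outside', 'reads', 'slowly', 'sold', 'table', 'yellow')
Vocabulary size: 7

7


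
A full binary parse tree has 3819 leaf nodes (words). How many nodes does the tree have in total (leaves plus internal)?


Leaf nodes (terminals): 3819
Internal nodes = n - 1 = 3819 - 1 = 3818
Total = leaves + internal = 3819 + 3818 = 7637

7637


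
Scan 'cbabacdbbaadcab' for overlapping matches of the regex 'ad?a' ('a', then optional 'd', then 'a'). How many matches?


Pattern: ad?a means 'a', then optional 'd', then 'a'.
Scanning 'cbabacdbbaadcab' position-by-position:
  Pos 0: window 'cba' -> no
  Pos 1: window 'bab' -> no
  Pos 2: window 'aba' -> no
  Pos 3: window 'bac' -> no
  Pos 4: window 'acd' -> no
  Pos 5: window 'cdb' -> no
  Pos 6: window 'dbb' -> no
  Pos 7: window 'bba' -> no
  Pos 8: window 'baa' -> no
  Pos 9: window 'aad' -> MATCH
  Pos 10: window 'adc' -> no
  Pos 11: window 'dca' -> no
  Pos 12: window 'cab' -> no
  Pos 13: window 'ab' -> no
  Pos 14: window 'b' -> no
Total matches: 1

1


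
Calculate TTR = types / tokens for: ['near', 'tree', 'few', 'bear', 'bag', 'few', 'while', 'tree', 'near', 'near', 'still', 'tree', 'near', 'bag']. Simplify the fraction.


Tokens: 14
Unique types: ('bag', 'bear', 'few', 'near', 'still', 'tree', 'while') = 7
TTR = 7/14
Simplify: divide both by 7 -> 1/2
TTR = 1/2

1/2


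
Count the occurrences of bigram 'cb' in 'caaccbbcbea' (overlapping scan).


Scanning 'caaccbbcbea' for bigram 'cb':
  Position 0: 'ca' -> no
  Position 1: 'aa' -> no
  Position 2: 'ac' -> no
  Position 3: 'cc' -> no
  Position 4: 'cb' -> MATCH
  Position 5: 'bb' -> no
  Position 6: 'bc' -> no
  Position 7: 'cb' -> MATCH
  Position 8: 'be' -> no
  Position 9: 'ea' -> no
Total matches: 2

2


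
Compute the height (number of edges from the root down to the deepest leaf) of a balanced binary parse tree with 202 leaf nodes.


In a balanced binary tree with n leaves the deepest leaf is ceil(log2(n)) edges below the root.
log2(202) = 7.6582
ceil(7.6582) = 8
height (edges) = 8

8


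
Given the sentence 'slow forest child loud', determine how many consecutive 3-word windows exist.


Word trigrams from [4] words:
  Trigram 1: (slow forest child)
  Trigram 2: (forest child loud)
Total word trigrams: 4 - 2 = 2

2


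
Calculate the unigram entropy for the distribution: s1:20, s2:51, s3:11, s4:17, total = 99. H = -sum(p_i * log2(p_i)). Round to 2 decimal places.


Computing entropy H = -sum(p_i * log2(p_i)):
  s1: p = 20/99 = 0.2020, -p*log2(p) = 0.4661
  s2: p = 51/99 = 0.5152, -p*log2(p) = 0.4930
  s3: p = 11/99 = 0.1111, -p*log2(p) = 0.3522
  s4: p = 17/99 = 0.1717, -p*log2(p) = 0.4365
H = sum of terms = 1.7478
Rounded to 2 decimals: 1.75

1.75


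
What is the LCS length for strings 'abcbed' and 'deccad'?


DP table for LCS of 'abcbed' and 'deccad':
       d  e  c  c  a  d
    0  0  0  0  0  0  0
  a 0  0  0  0  0  1  1
  b 0  0  0  0  0  1  1
  c 0  0  0  1  1  1  1
  b 0  0  0  1  1  1  1
  e 0  0  1  1  1  1  1
  d 0  1  1  1  1  1  2
LCS: 'ad'
LCS length = 2

2


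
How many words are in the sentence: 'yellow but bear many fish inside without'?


Counting words by splitting on spaces:
  Word 1: 'yellow'
  Word 2: 'but'
  Word 3: 'bear'
  Word 4: 'many'
  Word 5: 'fish'
  Word 6: 'inside'
  Word 7: 'without'
Total words: 7

7


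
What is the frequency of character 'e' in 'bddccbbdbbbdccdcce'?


Scanning 'bddccbbdbbbdccdcce' for 'e':
  Position 17: 'e' -> MATCH (count: 1)
Total occurrences of 'e': 1

1


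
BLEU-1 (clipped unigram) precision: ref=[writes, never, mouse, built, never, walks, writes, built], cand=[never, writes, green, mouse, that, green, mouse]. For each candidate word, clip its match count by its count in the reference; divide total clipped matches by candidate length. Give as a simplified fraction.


Reference word counts: {'built': 2, 'mouse': 1, 'never': 2, 'walks': 1, 'writes': 2}
Checking each candidate word (with clipping):
  'never' -> in reference (ref count 2, used 1/2) -> match (matches: 1)
  'writes' -> in reference (ref count 2, used 1/2) -> match (matches: 2)
  'green' -> not in reference -> no match (matches: 2)
  'mouse' -> in reference (ref count 1, used 1/1) -> match (matches: 3)
  'that' -> not in reference -> no match (matches: 3)
  'green' -> not in reference -> no match (matches: 3)
  'mouse' -> ref count 1 already used up (1/1) -> clipped, no match (matches: 3)
Clipped matches: 3, Candidate length: 7
Precision = 3/7

3/7


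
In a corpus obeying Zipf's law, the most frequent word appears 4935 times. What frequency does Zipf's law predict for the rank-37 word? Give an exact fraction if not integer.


Zipf's law: freq(rank) = f1 / rank
f1 = 4935, rank = 37
freq = 4935 / 37
GCD(4935, 37) = 1
Simplified: 4935/37

4935/37


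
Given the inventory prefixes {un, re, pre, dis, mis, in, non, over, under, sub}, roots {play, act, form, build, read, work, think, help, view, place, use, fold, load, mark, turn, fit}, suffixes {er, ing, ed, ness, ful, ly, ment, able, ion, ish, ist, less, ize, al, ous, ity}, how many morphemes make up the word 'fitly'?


Segmenting 'fitly' against the inventory:
  'fit' -> root (morpheme 1)
  'ly' -> suffix (morpheme 2)
Total morphemes: 2

2


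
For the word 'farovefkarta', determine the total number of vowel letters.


Scanning each character of 'farovefkarta':
  Position 1: 'f' -> consonant (running count: 0)
  Position 2: 'a' -> vowel (running count: 1)
  Position 3: 'r' -> consonant (running count: 1)
  Position 4: 'o' -> vowel (running count: 2)
  Position 5: 'v' -> consonant (running count: 2)
  Position 6: 'e' -> vowel (running count: 3)
  Position 7: 'f' -> consonant (running count: 3)
  Position 8: 'k' -> consonant (running count: 3)
  Position 9: 'a' -> vowel (running count: 4)
  Position 10: 'r' -> consonant (running count: 4)
  Position 11: 't' -> consonant (running count: 4)
  Position 12: 'a' -> vowel (running count: 5)
Total vowels: 5

5


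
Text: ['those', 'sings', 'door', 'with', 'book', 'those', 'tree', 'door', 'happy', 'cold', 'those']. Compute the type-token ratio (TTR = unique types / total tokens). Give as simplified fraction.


Tokens: 11
Unique types: ('book', 'cold', 'door', 'happy', 'sings', 'those', 'tree', 'with') = 8
TTR = 8/11
Already in lowest terms.

8/11


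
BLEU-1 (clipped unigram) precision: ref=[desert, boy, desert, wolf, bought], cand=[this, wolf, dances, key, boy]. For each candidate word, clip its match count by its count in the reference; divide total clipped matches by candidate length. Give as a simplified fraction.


Reference word counts: {'bought': 1, 'boy': 1, 'desert': 2, 'wolf': 1}
Checking each candidate word (with clipping):
  'this' -> not in reference -> no match (matches: 0)
  'wolf' -> in reference (ref count 1, used 1/1) -> match (matches: 1)
  'dances' -> not in reference -> no match (matches: 1)
  'key' -> not in reference -> no match (matches: 1)
  'boy' -> in reference (ref count 1, used 1/1) -> match (matches: 2)
Clipped matches: 2, Candidate length: 5
Precision = 2/5

2/5


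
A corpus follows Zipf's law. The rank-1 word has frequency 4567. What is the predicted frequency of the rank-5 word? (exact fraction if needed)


Zipf's law: freq(rank) = f1 / rank
f1 = 4567, rank = 5
freq = 4567 / 5
GCD(4567, 5) = 1
Simplified: 4567/5

4567/5


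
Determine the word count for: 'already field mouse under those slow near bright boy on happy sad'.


Counting words by splitting on spaces:
  Word 1: 'already'
  Word 2: 'field'
  Word 3: 'mouse'
  Word 4: 'under'
  Word 5: 'those'
  Word 6: 'slow'
  Word 7: 'near'
  Word 8: 'bright'
  Word 9: 'boy'
  Word 10: 'on'
  Word 11: 'happy'
  Word 12: 'sad'
Total words: 12

12


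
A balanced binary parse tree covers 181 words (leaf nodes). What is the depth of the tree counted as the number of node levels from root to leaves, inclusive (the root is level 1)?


In a balanced binary tree with n leaves the deepest leaf is ceil(log2(n)) edges below the root,
so counting node levels inclusive of root and leaves gives ceil(log2(n)) + 1 levels.
log2(181) = 7.4998
ceil(7.4998) = 8
levels = 8 + 1 = 9

9


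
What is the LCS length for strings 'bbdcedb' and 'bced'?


DP table for LCS of 'bbdcedb' and 'bced':
       b  c  e  d
    0  0  0  0  0
  b 0  1  1  1  1
  b 0  1  1  1  1
  d 0  1  1  1  2
  c 0  1  2  2  2
  e 0  1  2  3  3
  d 0  1  2  3  4
  b 0  1  2  3  4
LCS: 'bced'
LCS length = 4

4


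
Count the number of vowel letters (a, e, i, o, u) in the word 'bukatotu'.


Scanning each character of 'bukatotu':
  Position 1: 'b' -> consonant (running count: 0)
  Position 2: 'u' -> vowel (running count: 1)
  Position 3: 'k' -> consonant (running count: 1)
  Position 4: 'a' -> vowel (running count: 2)
  Position 5: 't' -> consonant (running count: 2)
  Position 6: 'o' -> vowel (running count: 3)
  Position 7: 't' -> consonant (running count: 3)
  Position 8: 'u' -> vowel (running count: 4)
Total vowels: 4

4


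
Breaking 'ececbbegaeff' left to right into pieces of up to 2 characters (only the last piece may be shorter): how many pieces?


'ececbbegaeff' has 12 characters.
Chunking with max size 2:
  Chunk 1: 'ec' (positions 0-1)
  Chunk 2: 'ec' (positions 2-3)
  Chunk 3: 'bb' (positions 4-5)
  Chunk 4: 'eg' (positions 6-7)
  Chunk 5: 'ae' (positions 8-9)
  Chunk 6: 'ff' (positions 10-11)
Total chunks: ceil(12 / 2) = 6

6


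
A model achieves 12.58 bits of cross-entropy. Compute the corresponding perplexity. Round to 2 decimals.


Perplexity formula: PP = 2^H
H = 12.58
PP = 2^12.58
Decompose: 2^12.58 = 2^12 * 2^0.58
2^12 = 4096, 2^0.58 ~ 1.4948492
PP ~ 4096 * 1.4948492 = 6122.9023232
Rounded to 2 decimals: 6122.90

6122.90


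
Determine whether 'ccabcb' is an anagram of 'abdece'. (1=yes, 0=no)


Sort characters of 'ccabcb': 'abbccc'
Sort characters of 'abdece': 'abcdee'
Sorted forms differ -> they are NOT anagrams
Result: 0

0


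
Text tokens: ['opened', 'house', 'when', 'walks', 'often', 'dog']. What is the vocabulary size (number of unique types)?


Listing all tokens and tracking unique types:
  Token 1: 'opened' -> NEW (unique so far: 1)
  Token 2: 'house' -> NEW (unique so far: 2)
  Token 3: 'when' -> NEW (unique so far: 3)
  Token 4: 'walks' -> NEW (unique so far: 4)
  Token 5: 'often' -> NEW (unique so far: 5)
  Token 6: 'dog' -> NEW (unique so far: 6)
Unique types: ('dog', 'house', 'often', 'opened', 'walks', 'when')
Vocabulary size: 6

6


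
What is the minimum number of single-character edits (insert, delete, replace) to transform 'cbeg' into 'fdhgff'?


Building DP table for s1='cbeg' (len 4) and s2='fdhgff' (len 6):
       f  d  h  g  f  f
    0  1  2  3  4  5  6
  c 1  1  2  3  4  5  6
  b 2  2  2  3  4  5  6
  e 3  3  3  3  4  5  6
  g 4  4  4  4  3  4  5
Edit distance = dp[4][6] = 5

5


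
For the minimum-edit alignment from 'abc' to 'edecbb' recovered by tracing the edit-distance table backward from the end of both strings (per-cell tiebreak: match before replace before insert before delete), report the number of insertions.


Edit distance = 5. Backtracking from cell (3, 6) with preference match > replace > insert > delete,
then listing the resulting alignment 'abc' -> 'edecbb' left to right:
  Step 1: insert 'e' [insertion #1]
  Step 2: insert 'd' [insertion #2]
  Step 3: insert 'e' [insertion #3]
  Step 4: replace a->c
  Step 5: keep 'b'
  Step 6: replace c->b
Total insertions: 3

3


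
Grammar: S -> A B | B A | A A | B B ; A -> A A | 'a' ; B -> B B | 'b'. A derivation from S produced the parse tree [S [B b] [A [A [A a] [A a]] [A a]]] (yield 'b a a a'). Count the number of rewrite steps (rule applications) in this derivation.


Every bracketed nonterminal node [X ...] in the tree is produced by exactly one rule application.
Reading the tree off as a leftmost derivation:
  Step 1: S  =>  B A   (applied S -> B A)
  Step 2: B A  =>  b A   (applied B -> b)
  Step 3: b A  =>  b A A   (applied A -> A A)
  Step 4: b A A  =>  b A A A   (applied A -> A A)
  Step 5: b A A A  =>  b a A A   (applied A -> a)
  Step 6: b a A A  =>  b a a A   (applied A -> a)
  Step 7: b a a A  =>  b a a a   (applied A -> a)
Final yield: b a a a
Total rewrite steps: 7

7


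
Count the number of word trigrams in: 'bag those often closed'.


Word trigrams from [4] words:
  Trigram 1: (bag those often)
  Trigram 2: (those often closed)
Total word trigrams: 4 - 2 = 2

2


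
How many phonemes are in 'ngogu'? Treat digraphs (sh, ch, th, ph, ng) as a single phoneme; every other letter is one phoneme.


Parsing 'ngogu' greedily, digraphs first:
  'ng' -> digraph (1 consonant phoneme) (phonemes so far: 1)
  'o' -> vowel phoneme (phonemes so far: 2)
  'g' -> consonant phoneme (phonemes so far: 3)
  'u' -> vowel phoneme (phonemes so far: 4)
Total phonemes: 4

4


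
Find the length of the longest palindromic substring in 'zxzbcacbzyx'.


Scanning 'zxzbcacbzyx' for palindromic substrings.
Substring at positions 2-8: 'zbcacbz'.
Check: reverse('zbcacbz') = 'zbcacbz' -> palindrome confirmed.
Neighbouring characters ('x' / 'y') break symmetry, so it cannot extend further.
No longer palindromic substring exists; longest length = 7

7


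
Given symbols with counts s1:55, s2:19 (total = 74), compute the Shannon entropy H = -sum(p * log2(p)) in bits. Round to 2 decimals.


Computing entropy H = -sum(p_i * log2(p_i)):
  s1: p = 55/74 = 0.7432, -p*log2(p) = 0.3182
  s2: p = 19/74 = 0.2568, -p*log2(p) = 0.5036
H = sum of terms = 0.8218
Rounded to 2 decimals: 0.82

0.82


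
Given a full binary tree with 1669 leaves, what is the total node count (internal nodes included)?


Leaf nodes (terminals): 1669
Internal nodes = n - 1 = 1669 - 1 = 1668
Total = leaves + internal = 1669 + 1668 = 3337

3337


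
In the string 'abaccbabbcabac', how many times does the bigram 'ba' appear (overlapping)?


Scanning 'abaccbabbcabac' for bigram 'ba':
  Position 0: 'ab' -> no
  Position 1: 'ba' -> MATCH
  Position 2: 'ac' -> no
  Position 3: 'cc' -> no
  Position 4: 'cb' -> no
  Position 5: 'ba' -> MATCH
  Position 6: 'ab' -> no
  Position 7: 'bb' -> no
  Position 8: 'bc' -> no
  Position 9: 'ca' -> no
  Position 10: 'ab' -> no
  Position 11: 'ba' -> MATCH
  Position 12: 'ac' -> no
Total matches: 3

3


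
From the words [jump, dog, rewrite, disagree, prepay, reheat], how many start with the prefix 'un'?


Checking each word for prefix 'un':
  'jump' -> no (count: 0)
  'dog' -> no (count: 0)
  'rewrite' -> no (count: 0)
  'disagree' -> no (count: 0)
  'prepay' -> no (count: 0)
  'reheat' -> no (count: 0)
Total with prefix 'un': 0

0


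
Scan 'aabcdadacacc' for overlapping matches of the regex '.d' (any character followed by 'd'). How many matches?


Pattern: .d means any character followed by 'd'.
Scanning 'aabcdadacacc' position-by-position:
  Pos 0: window 'aa' -> no
  Pos 1: window 'ab' -> no
  Pos 2: window 'bc' -> no
  Pos 3: window 'cd' -> MATCH
  Pos 4: window 'da' -> no
  Pos 5: window 'ad' -> MATCH
  Pos 6: window 'da' -> no
  Pos 7: window 'ac' -> no
  Pos 8: window 'ca' -> no
  Pos 9: window 'ac' -> no
  Pos 10: window 'cc' -> no
  Pos 11: window 'c' -> no
Total matches: 2

2


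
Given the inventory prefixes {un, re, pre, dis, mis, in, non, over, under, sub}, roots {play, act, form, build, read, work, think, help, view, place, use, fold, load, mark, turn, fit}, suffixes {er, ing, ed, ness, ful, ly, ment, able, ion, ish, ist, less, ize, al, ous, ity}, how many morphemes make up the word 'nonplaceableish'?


Segmenting 'nonplaceableish' against the inventory:
  'non' -> prefix (morpheme 1)
  'place' -> root (morpheme 2)
  'able' -> suffix (morpheme 3)
  'ish' -> suffix (morpheme 4)
Total morphemes: 4

4


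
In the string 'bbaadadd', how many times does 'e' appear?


Scanning 'bbaadadd' for 'e':
  No matches found.
Total occurrences of 'e': 0

0


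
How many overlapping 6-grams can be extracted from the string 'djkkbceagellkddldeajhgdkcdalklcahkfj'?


String 'djkkbceagellkddldeajhgdkcdalklcahkfj' has length L = 36.
Number of overlapping n-grams = L - n + 1
Substituting: 36 - 6 + 1 = 31

31


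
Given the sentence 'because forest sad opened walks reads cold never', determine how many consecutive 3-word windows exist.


Word trigrams from [8] words:
  Trigram 1: (because forest sad)
  Trigram 2: (forest sad opened)
  Trigram 3: (sad opened walks)
  Trigram 4: (opened walks reads)
  Trigram 5: (walks reads cold)
  Trigram 6: (reads cold never)
Total word trigrams: 8 - 2 = 6

6


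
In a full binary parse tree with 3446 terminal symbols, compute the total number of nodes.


Leaf nodes (terminals): 3446
Internal nodes = n - 1 = 3446 - 1 = 3445
Total = leaves + internal = 3446 + 3445 = 6891

6891


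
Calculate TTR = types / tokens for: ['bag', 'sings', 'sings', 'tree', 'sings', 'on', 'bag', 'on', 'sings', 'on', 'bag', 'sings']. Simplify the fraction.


Tokens: 12
Unique types: ('bag', 'on', 'sings', 'tree') = 4
TTR = 4/12
Simplify: divide both by 4 -> 1/3
TTR = 1/3

1/3


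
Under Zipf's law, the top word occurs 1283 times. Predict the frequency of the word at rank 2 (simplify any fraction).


Zipf's law: freq(rank) = f1 / rank
f1 = 1283, rank = 2
freq = 1283 / 2
GCD(1283, 2) = 1
Simplified: 1283/2

1283/2


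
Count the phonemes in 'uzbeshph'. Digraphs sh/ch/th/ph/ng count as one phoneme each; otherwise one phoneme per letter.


Parsing 'uzbeshph' greedily, digraphs first:
  'u' -> vowel phoneme (phonemes so far: 1)
  'z' -> consonant phoneme (phonemes so far: 2)
  'b' -> consonant phoneme (phonemes so far: 3)
  'e' -> vowel phoneme (phonemes so far: 4)
  'sh' -> digraph (1 consonant phoneme) (phonemes so far: 5)
  'ph' -> digraph (1 consonant phoneme) (phonemes so far: 6)
Total phonemes: 6

6


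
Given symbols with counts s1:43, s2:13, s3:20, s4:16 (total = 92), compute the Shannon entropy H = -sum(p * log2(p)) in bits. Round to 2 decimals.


Computing entropy H = -sum(p_i * log2(p_i)):
  s1: p = 43/92 = 0.4674, -p*log2(p) = 0.5129
  s2: p = 13/92 = 0.1413, -p*log2(p) = 0.3989
  s3: p = 20/92 = 0.2174, -p*log2(p) = 0.4786
  s4: p = 16/92 = 0.1739, -p*log2(p) = 0.4389
H = sum of terms = 1.8293
Rounded to 2 decimals: 1.83

1.83


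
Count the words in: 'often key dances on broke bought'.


Counting words by splitting on spaces:
  Word 1: 'often'
  Word 2: 'key'
  Word 3: 'dances'
  Word 4: 'on'
  Word 5: 'broke'
  Word 6: 'bought'
Total words: 6

6


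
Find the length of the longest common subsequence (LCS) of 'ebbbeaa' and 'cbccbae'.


DP table for LCS of 'ebbbeaa' and 'cbccbae':
       c  b  c  c  b  a  e
    0  0  0  0  0  0  0  0
  e 0  0  0  0  0  0  0  1
  b 0  0  1  1  1  1  1  1
  b 0  0  1  1  1  2  2  2
  b 0  0  1  1  1  2  2  2
  e 0  0  1  1  1  2  2  3
  a 0  0  1  1  1  2  3  3
  a 0  0  1  1  1  2  3  3
LCS: 'bbe'
LCS length = 3

3


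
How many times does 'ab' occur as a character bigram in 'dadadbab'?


Scanning 'dadadbab' for bigram 'ab':
  Position 0: 'da' -> no
  Position 1: 'ad' -> no
  Position 2: 'da' -> no
  Position 3: 'ad' -> no
  Position 4: 'db' -> no
  Position 5: 'ba' -> no
  Position 6: 'ab' -> MATCH
Total matches: 1

1


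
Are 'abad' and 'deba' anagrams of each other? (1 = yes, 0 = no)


Sort characters of 'abad': 'aabd'
Sort characters of 'deba': 'abde'
Sorted forms differ -> they are NOT anagrams
Result: 0

0


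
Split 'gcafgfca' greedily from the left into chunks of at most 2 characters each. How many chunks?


'gcafgfca' has 8 characters.
Chunking with max size 2:
  Chunk 1: 'gc' (positions 0-1)
  Chunk 2: 'af' (positions 2-3)
  Chunk 3: 'gf' (positions 4-5)
  Chunk 4: 'ca' (positions 6-7)
Total chunks: ceil(8 / 2) = 4

4


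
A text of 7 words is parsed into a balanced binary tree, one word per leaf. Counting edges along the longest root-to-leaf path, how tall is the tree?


In a balanced binary tree with n leaves the deepest leaf is ceil(log2(n)) edges below the root.
log2(7) = 2.8074
ceil(2.8074) = 3
height (edges) = 3

3


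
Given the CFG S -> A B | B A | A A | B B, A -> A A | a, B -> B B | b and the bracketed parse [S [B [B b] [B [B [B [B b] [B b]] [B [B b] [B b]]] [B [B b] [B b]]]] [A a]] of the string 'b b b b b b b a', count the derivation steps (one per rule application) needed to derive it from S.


Every bracketed nonterminal node [X ...] in the tree is produced by exactly one rule application.
Reading the tree off as a leftmost derivation:
  Step 1: S  =>  B A   (applied S -> B A)
  Step 2: B A  =>  B B A   (applied B -> B B)
  Step 3: B B A  =>  b B A   (applied B -> b)
  Step 4: b B A  =>  b B B A   (applied B -> B B)
  Step 5: b B B A  =>  b B B B A   (applied B -> B B)
  Step 6: b B B B A  =>  b B B B B A   (applied B -> B B)
  Step 7: b B B B B A  =>  b b B B B A   (applied B -> b)
  Step 8: b b B B B A  =>  b b b B B A   (applied B -> b)
  Step 9: b b b B B A  =>  b b b B B B A   (applied B -> B B)
  Step 10: b b b B B B A  =>  b b b b B B A   (applied B -> b)
  Step 11: b b b b B B A  =>  b b b b b B A   (applied B -> b)
  Step 12: b b b b b B A  =>  b b b b b B B A   (applied B -> B B)
  Step 13: b b b b b B B A  =>  b b b b b b B A   (applied B -> b)
  Step 14: b b b b b b B A  =>  b b b b b b b A   (applied B -> b)
  Step 15: b b b b b b b A  =>  b b b b b b b a   (applied A -> a)
Final yield: b b b b b b b a
Total rewrite steps: 15

15


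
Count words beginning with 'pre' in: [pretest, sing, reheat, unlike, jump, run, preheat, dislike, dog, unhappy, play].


Checking each word for prefix 'pre':
  'pretest' -> YES, starts with 'pre' (count: 1)
  'sing' -> no (count: 1)
  'reheat' -> no (count: 1)
  'unlike' -> no (count: 1)
  'jump' -> no (count: 1)
  'run' -> no (count: 1)
  'preheat' -> YES, starts with 'pre' (count: 2)
  'dislike' -> no (count: 2)
  'dog' -> no (count: 2)
  'unhappy' -> no (count: 2)
  'play' -> no (count: 2)
Total with prefix 'pre': 2

2


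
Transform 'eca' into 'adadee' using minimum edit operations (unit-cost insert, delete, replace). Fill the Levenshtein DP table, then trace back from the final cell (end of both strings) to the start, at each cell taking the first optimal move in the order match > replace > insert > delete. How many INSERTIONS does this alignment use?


Edit distance = 5. Backtracking from cell (3, 6) with preference match > replace > insert > delete,
then listing the resulting alignment 'eca' -> 'adadee' left to right:
  Step 1: replace e->a
  Step 2: replace c->d
  Step 3: keep 'a'
  Step 4: insert 'd' [insertion #1]
  Step 5: insert 'e' [insertion #2]
  Step 6: insert 'e' [insertion #3]
Total insertions: 3

3


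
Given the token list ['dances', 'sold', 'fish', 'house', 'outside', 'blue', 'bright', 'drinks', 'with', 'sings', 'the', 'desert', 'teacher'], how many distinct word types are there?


Listing all tokens and tracking unique types:
  Token 1: 'dances' -> NEW (unique so far: 1)
  Token 2: 'sold' -> NEW (unique so far: 2)
  Token 3: 'fish' -> NEW (unique so far: 3)
  Token 4: 'house' -> NEW (unique so far: 4)
  Token 5: 'outside' -> NEW (unique so far: 5)
  Token 6: 'blue' -> NEW (unique so far: 6)
  Token 7: 'bright' -> NEW (unique so far: 7)
  Token 8: 'drinks' -> NEW (unique so far: 8)
  Token 9: 'with' -> NEW (unique so far: 9)
  Token 10: 'sings' -> NEW (unique so far: 10)
  Token 11: 'the' -> NEW (unique so far: 11)
  Token 12: 'desert' -> NEW (unique so far: 12)
  Token 13: 'teacher' -> NEW (unique so far: 13)
Unique types: ('blue', 'bright', 'dances', 'desert', 'drinks', 'fish', 'house', 'outside', 'sings', 'sold', 'teacher', 'the', 'with')
Vocabulary size: 13

13


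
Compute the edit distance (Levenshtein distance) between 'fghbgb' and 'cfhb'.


Building DP table for s1='fghbgb' (len 6) and s2='cfhb' (len 4):
       c  f  h  b
    0  1  2  3  4
  f 1  1  1  2  3
  g 2  2  2  2  3
  h 3  3  3  2  3
  b 4  4  4  3  2
  g 5  5  5  4  3
  b 6  6  6  5  4
Edit distance = dp[6][4] = 4

4


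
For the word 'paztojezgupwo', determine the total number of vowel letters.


Scanning each character of 'paztojezgupwo':
  Position 1: 'p' -> consonant (running count: 0)
  Position 2: 'a' -> vowel (running count: 1)
  Position 3: 'z' -> consonant (running count: 1)
  Position 4: 't' -> consonant (running count: 1)
  Position 5: 'o' -> vowel (running count: 2)
  Position 6: 'j' -> consonant (running count: 2)
  Position 7: 'e' -> vowel (running count: 3)
  Position 8: 'z' -> consonant (running count: 3)
  Position 9: 'g' -> consonant (running count: 3)
  Position 10: 'u' -> vowel (running count: 4)
  Position 11: 'p' -> consonant (running count: 4)
  Position 12: 'w' -> consonant (running count: 4)
  Position 13: 'o' -> vowel (running count: 5)
Total vowels: 5

5


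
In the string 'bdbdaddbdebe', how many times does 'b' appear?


Scanning 'bdbdaddbdebe' for 'b':
  Position 0: 'b' -> MATCH (count: 1)
  Position 2: 'b' -> MATCH (count: 2)
  Position 7: 'b' -> MATCH (count: 3)
  Position 10: 'b' -> MATCH (count: 4)
Total occurrences of 'b': 4

4


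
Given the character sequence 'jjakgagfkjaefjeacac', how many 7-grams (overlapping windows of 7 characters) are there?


String 'jjakgagfkjaefjeacac' has length L = 19.
Number of overlapping n-grams = L - n + 1
Substituting: 19 - 7 + 1 = 13

13


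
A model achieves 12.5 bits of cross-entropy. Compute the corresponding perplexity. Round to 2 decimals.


Perplexity formula: PP = 2^H
H = 12.5
PP = 2^12.5
Decompose: 2^12.5 = 2^12 * 2^0.5 = 2^12 * sqrt(2)
2^12 = 4096, sqrt(2) ~ 1.4142136
PP ~ 4096 * 1.4142136 = 5792.6189056
Rounded to 2 decimals: 5792.62

5792.62


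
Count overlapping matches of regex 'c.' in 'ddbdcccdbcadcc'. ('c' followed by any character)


Pattern: c. means 'c' followed by any character.
Scanning 'ddbdcccdbcadcc' position-by-position:
  Pos 0: window 'dd' -> no
  Pos 1: window 'db' -> no
  Pos 2: window 'bd' -> no
  Pos 3: window 'dc' -> no
  Pos 4: window 'cc' -> MATCH
  Pos 5: window 'cc' -> MATCH
  Pos 6: window 'cd' -> MATCH
  Pos 7: window 'db' -> no
  Pos 8: window 'bc' -> no
  Pos 9: window 'ca' -> MATCH
  Pos 10: window 'ad' -> no
  Pos 11: window 'dc' -> no
  Pos 12: window 'cc' -> MATCH
  Pos 13: window 'c' -> no
Total matches: 5

5


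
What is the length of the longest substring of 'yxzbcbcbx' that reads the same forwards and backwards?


Scanning 'yxzbcbcbx' for palindromic substrings.
Substring at positions 3-7: 'bcbcb'.
Check: reverse('bcbcb') = 'bcbcb' -> palindrome confirmed.
Neighbouring characters ('z' / 'x') break symmetry, so it cannot extend further.
No longer palindromic substring exists; longest length = 5

5


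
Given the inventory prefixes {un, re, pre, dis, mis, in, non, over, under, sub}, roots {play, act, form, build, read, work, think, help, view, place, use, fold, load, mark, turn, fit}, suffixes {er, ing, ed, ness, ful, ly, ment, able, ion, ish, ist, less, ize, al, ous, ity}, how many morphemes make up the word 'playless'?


Segmenting 'playless' against the inventory:
  'play' -> root (morpheme 1)
  'less' -> suffix (morpheme 2)
Total morphemes: 2

2


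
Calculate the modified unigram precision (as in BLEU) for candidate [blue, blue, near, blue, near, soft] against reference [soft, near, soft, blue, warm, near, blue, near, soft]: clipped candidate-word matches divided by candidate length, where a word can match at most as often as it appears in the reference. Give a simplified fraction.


Reference word counts: {'blue': 2, 'near': 3, 'soft': 3, 'warm': 1}
Checking each candidate word (with clipping):
  'blue' -> in reference (ref count 2, used 1/2) -> match (matches: 1)
  'blue' -> in reference (ref count 2, used 2/2) -> match (matches: 2)
  'near' -> in reference (ref count 3, used 1/3) -> match (matches: 3)
  'blue' -> ref count 2 already used up (2/2) -> clipped, no match (matches: 3)
  'near' -> in reference (ref count 3, used 2/3) -> match (matches: 4)
  'soft' -> in reference (ref count 3, used 1/3) -> match (matches: 5)
Clipped matches: 5, Candidate length: 6
Precision = 5/6

5/6


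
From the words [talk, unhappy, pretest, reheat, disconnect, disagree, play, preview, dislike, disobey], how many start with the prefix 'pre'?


Checking each word for prefix 'pre':
  'talk' -> no (count: 0)
  'unhappy' -> no (count: 0)
  'pretest' -> YES, starts with 'pre' (count: 1)
  'reheat' -> no (count: 1)
  'disconnect' -> no (count: 1)
  'disagree' -> no (count: 1)
  'play' -> no (count: 1)
  'preview' -> YES, starts with 'pre' (count: 2)
  'dislike' -> no (count: 2)
  'disobey' -> no (count: 2)
Total with prefix 'pre': 2

2


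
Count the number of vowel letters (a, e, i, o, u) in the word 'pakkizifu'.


Scanning each character of 'pakkizifu':
  Position 1: 'p' -> consonant (running count: 0)
  Position 2: 'a' -> vowel (running count: 1)
  Position 3: 'k' -> consonant (running count: 1)
  Position 4: 'k' -> consonant (running count: 1)
  Position 5: 'i' -> vowel (running count: 2)
  Position 6: 'z' -> consonant (running count: 2)
  Position 7: 'i' -> vowel (running count: 3)
  Position 8: 'f' -> consonant (running count: 3)
  Position 9: 'u' -> vowel (running count: 4)
Total vowels: 4

4


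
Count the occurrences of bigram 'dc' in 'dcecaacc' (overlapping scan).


Scanning 'dcecaacc' for bigram 'dc':
  Position 0: 'dc' -> MATCH
  Position 1: 'ce' -> no
  Position 2: 'ec' -> no
  Position 3: 'ca' -> no
  Position 4: 'aa' -> no
  Position 5: 'ac' -> no
  Position 6: 'cc' -> no
Total matches: 1

1


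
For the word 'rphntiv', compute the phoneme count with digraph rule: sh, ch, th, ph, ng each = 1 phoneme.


Parsing 'rphntiv' greedily, digraphs first:
  'r' -> consonant phoneme (phonemes so far: 1)
  'ph' -> digraph (1 consonant phoneme) (phonemes so far: 2)
  'n' -> consonant phoneme (phonemes so far: 3)
  't' -> consonant phoneme (phonemes so far: 4)
  'i' -> vowel phoneme (phonemes so far: 5)
  'v' -> consonant phoneme (phonemes so far: 6)
Total phonemes: 6

6


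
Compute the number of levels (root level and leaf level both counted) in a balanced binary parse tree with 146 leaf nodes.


In a balanced binary tree with n leaves the deepest leaf is ceil(log2(n)) edges below the root,
so counting node levels inclusive of root and leaves gives ceil(log2(n)) + 1 levels.
log2(146) = 7.1898
ceil(7.1898) = 8
levels = 8 + 1 = 9

9


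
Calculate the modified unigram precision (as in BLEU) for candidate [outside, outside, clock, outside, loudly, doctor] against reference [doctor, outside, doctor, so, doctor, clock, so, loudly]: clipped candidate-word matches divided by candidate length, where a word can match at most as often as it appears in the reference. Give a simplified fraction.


Reference word counts: {'clock': 1, 'doctor': 3, 'loudly': 1, 'outside': 1, 'so': 2}
Checking each candidate word (with clipping):
  'outside' -> in reference (ref count 1, used 1/1) -> match (matches: 1)
  'outside' -> ref count 1 already used up (1/1) -> clipped, no match (matches: 1)
  'clock' -> in reference (ref count 1, used 1/1) -> match (matches: 2)
  'outside' -> ref count 1 already used up (1/1) -> clipped, no match (matches: 2)
  'loudly' -> in reference (ref count 1, used 1/1) -> match (matches: 3)
  'doctor' -> in reference (ref count 3, used 1/3) -> match (matches: 4)
Clipped matches: 4, Candidate length: 6
Precision = 4/6 = 2/3

2/3


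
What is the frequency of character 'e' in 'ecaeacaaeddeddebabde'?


Scanning 'ecaeacaaeddeddebabde' for 'e':
  Position 0: 'e' -> MATCH (count: 1)
  Position 3: 'e' -> MATCH (count: 2)
  Position 8: 'e' -> MATCH (count: 3)
  Position 11: 'e' -> MATCH (count: 4)
  Position 14: 'e' -> MATCH (count: 5)
  Position 19: 'e' -> MATCH (count: 6)
Total occurrences of 'e': 6

6


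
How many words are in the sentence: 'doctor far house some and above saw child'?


Counting words by splitting on spaces:
  Word 1: 'doctor'
  Word 2: 'far'
  Word 3: 'house'
  Word 4: 'some'
  Word 5: 'and'
  Word 6: 'above'
  Word 7: 'saw'
  Word 8: 'child'
Total words: 8

8


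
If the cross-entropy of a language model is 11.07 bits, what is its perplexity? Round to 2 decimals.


Perplexity formula: PP = 2^H
H = 11.07
PP = 2^11.07
Decompose: 2^11.07 = 2^11 * 2^0.07
2^11 = 2048, 2^0.07 ~ 1.0497167
PP ~ 2048 * 1.0497167 = 2149.8198016
Rounded to 2 decimals: 2149.82

2149.82


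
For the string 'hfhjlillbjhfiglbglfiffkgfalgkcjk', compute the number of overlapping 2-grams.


String 'hfhjlillbjhfiglbglfiffkgfalgkcjk' has length L = 32.
Number of overlapping n-grams = L - n + 1
Substituting: 32 - 2 + 1 = 31

31


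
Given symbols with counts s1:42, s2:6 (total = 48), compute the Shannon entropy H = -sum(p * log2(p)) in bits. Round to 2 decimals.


Computing entropy H = -sum(p_i * log2(p_i)):
  s1: p = 42/48 = 0.8750, -p*log2(p) = 0.1686
  s2: p = 6/48 = 0.1250, -p*log2(p) = 0.3750
H = sum of terms = 0.5436
Rounded to 2 decimals: 0.54

0.54


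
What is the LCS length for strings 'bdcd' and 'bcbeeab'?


DP table for LCS of 'bdcd' and 'bcbeeab':
       b  c  b  e  e  a  b
    0  0  0  0  0  0  0  0
  b 0  1  1  1  1  1  1  1
  d 0  1  1  1  1  1  1  1
  c 0  1  2  2  2  2  2  2
  d 0  1  2  2  2  2  2  2
LCS: 'bc'
LCS length = 2

2


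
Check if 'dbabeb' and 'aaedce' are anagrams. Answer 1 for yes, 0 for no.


Sort characters of 'dbabeb': 'abbbde'
Sort characters of 'aaedce': 'aacdee'
Sorted forms differ -> they are NOT anagrams
Result: 0

0


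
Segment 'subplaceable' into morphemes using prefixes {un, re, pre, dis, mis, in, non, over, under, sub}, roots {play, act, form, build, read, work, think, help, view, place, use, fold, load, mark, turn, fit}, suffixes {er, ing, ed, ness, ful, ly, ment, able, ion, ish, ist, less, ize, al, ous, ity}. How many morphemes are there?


Segmenting 'subplaceable' against the inventory:
  'sub' -> prefix (morpheme 1)
  'place' -> root (morpheme 2)
  'able' -> suffix (morpheme 3)
Total morphemes: 3

3


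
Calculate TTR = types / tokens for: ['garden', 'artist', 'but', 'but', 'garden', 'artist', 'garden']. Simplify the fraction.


Tokens: 7
Unique types: ('artist', 'but', 'garden') = 3
TTR = 3/7
Already in lowest terms.

3/7


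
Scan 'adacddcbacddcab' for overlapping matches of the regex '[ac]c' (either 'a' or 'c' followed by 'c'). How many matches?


Pattern: [ac]c means either 'a' or 'c' followed by 'c'.
Scanning 'adacddcbacddcab' position-by-position:
  Pos 0: window 'ad' -> no
  Pos 1: window 'da' -> no
  Pos 2: window 'ac' -> MATCH
  Pos 3: window 'cd' -> no
  Pos 4: window 'dd' -> no
  Pos 5: window 'dc' -> no
  Pos 6: window 'cb' -> no
  Pos 7: window 'ba' -> no
  Pos 8: window 'ac' -> MATCH
  Pos 9: window 'cd' -> no
  Pos 10: window 'dd' -> no
  Pos 11: window 'dc' -> no
  Pos 12: window 'ca' -> no
  Pos 13: window 'ab' -> no
  Pos 14: window 'b' -> no
Total matches: 2

2


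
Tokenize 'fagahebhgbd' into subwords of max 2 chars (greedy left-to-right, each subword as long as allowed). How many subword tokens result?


'fagahebhgbd' has 11 characters.
Chunking with max size 2:
  Chunk 1: 'fa' (positions 0-1)
  Chunk 2: 'ga' (positions 2-3)
  Chunk 3: 'he' (positions 4-5)
  Chunk 4: 'bh' (positions 6-7)
  Chunk 5: 'gb' (positions 8-9)
  Chunk 6: 'd' (positions 10-10)
Total chunks: ceil(11 / 2) = 6

6


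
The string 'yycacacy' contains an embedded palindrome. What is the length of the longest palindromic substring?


Scanning 'yycacacy' for palindromic substrings.
Substring at positions 1-7: 'ycacacy'.
Check: reverse('ycacacy') = 'ycacacy' -> palindrome confirmed.
Neighbouring characters ('y' / '-') break symmetry, so it cannot extend further.
No longer palindromic substring exists; longest length = 7

7


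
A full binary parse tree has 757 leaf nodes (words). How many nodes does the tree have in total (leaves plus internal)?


Leaf nodes (terminals): 757
Internal nodes = n - 1 = 757 - 1 = 756
Total = leaves + internal = 757 + 756 = 1513

1513


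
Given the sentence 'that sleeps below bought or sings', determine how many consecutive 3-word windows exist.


Word trigrams from [6] words:
  Trigram 1: (that sleeps below)
  Trigram 2: (sleeps below bought)
  Trigram 3: (below bought or)
  Trigram 4: (bought or sings)
Total word trigrams: 6 - 2 = 4

4


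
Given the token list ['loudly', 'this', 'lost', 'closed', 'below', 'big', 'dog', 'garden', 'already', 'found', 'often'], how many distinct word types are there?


Listing all tokens and tracking unique types:
  Token 1: 'loudly' -> NEW (unique so far: 1)
  Token 2: 'this' -> NEW (unique so far: 2)
  Token 3: 'lost' -> NEW (unique so far: 3)
  Token 4: 'closed' -> NEW (unique so far: 4)
  Token 5: 'below' -> NEW (unique so far: 5)
  Token 6: 'big' -> NEW (unique so far: 6)
  Token 7: 'dog' -> NEW (unique so far: 7)
  Token 8: 'garden' -> NEW (unique so far: 8)
  Token 9: 'already' -> NEW (unique so far: 9)
  Token 10: 'found' -> NEW (unique so far: 10)
  Token 11: 'often' -> NEW (unique so far: 11)
Unique types: ('already', 'below', 'big', 'closed', 'dog', 'found', 'garden', 'lost', 'loudly', 'often', 'this')
Vocabulary size: 11

11


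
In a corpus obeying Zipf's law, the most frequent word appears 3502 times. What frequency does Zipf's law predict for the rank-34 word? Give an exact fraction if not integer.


Zipf's law: freq(rank) = f1 / rank
f1 = 3502, rank = 34
freq = 3502 / 34
= 103

103


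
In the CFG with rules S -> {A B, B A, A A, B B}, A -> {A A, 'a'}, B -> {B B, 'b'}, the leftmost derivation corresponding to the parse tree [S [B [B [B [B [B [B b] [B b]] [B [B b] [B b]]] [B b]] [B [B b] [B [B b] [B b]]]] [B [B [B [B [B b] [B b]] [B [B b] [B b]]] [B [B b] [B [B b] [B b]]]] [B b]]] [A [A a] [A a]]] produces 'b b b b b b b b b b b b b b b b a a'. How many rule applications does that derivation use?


Every bracketed nonterminal node [X ...] in the tree is produced by exactly one rule application.
Reading the tree off as a leftmost derivation:
  Step 1: S  =>  B A   (applied S -> B A)
  Step 2: B A  =>  B B A   (applied B -> B B)
  Step 3: B B A  =>  B B B A   (applied B -> B B)
  Step 4: B B B A  =>  B B B B A   (applied B -> B B)
  Step 5: B B B B A  =>  B B B B B A   (applied B -> B B)
  Step 6: B B B B B A  =>  B B B B B B A   (applied B -> B B)
  Step 7: B B B B B B A  =>  b B B B B B A   (applied B -> b)
  Step 8: b B B B B B A  =>  b b B B B B A   (applied B -> b)
  Step 9: b b B B B B A  =>  b b B B B B B A   (applied B -> B B)
  Step 10: b b B B B B B A  =>  b b b B B B B A   (applied B -> b)
  Step 11: b b b B B B B A  =>  b b b b B B B A   (applied B -> b)
  Step 12: b b b b B B B A  =>  b b b b b B B A   (applied B -> b)
  Step 13: b b b b b B B A  =>  b b b b b B B B A   (applied B -> B B)
  Step 14: b b b b b B B B A  =>  b b b b b b B B A   (applied B -> b)
  Step 15: b b b b b b B B A  =>  b b b b b b B B B A   (applied B -> B B)
  Step 16: b b b b b b B B B A  =>  b b b b b b b B B A   (applied B -> b)
  Step 17: b b b b b b b B B A  =>  b b b b b b b b B A   (applied B -> b)
  Step 18: b b b b b b b b B A  =>  b b b b b b b b B B A   (applied B -> B B)
  Step 19: b b b b b b b b B B A  =>  b b b b b b b b B B B A   (applied B -> B B)
  Step 20: b b b b b b b b B B B A  =>  b b b b b b b b B B B B A   (applied B -> B B)
  Step 21: b b b b b b b b B B B B A  =>  b b b b b b b b B B B B B A   (applied B -> B B)
  Step 22: b b b b b b b b B B B B B A  =>  b b b b b b b b b B B B B A   (applied B -> b)
  Step 23: b b b b b b b b b B B B B A  =>  b b b b b b b b b b B B B A   (applied B -> b)
  Step 24: b b b b b b b b b b B B B A  =>  b b b b b b b b b b B B B B A   (applied B -> B B)
  Step 25: b b b b b b b b b b B B B B A  =>  b b b b b b b b b b b B B B A   (applied B -> b)
  Step 26: b b b b b b b b b b b B B B A  =>  b b b b b b b b b b b b B B A   (applied B -> b)
  Step 27: b b b b b b b b b b b b B B A  =>  b b b b b b b b b b b b B B B A   (applied B -> B B)
  Step 28: b b b b b b b b b b b b B B B A  =>  b b b b b b b b b b b b b B B A   (applied B -> b)
  Step 29: b b b b b b b b b b b b b B B A  =>  b b b b b b b b b b b b b B B B A   (applied B -> B B)
  Step 30: b b b b b b b b b b b b b B B B A  =>  b b b b b b b b b b b b b b B B A   (applied B -> b)
  Step 31: b b b b b b b b b b b b b b B B A  =>  b b b b b b b b b b b b b b b B A   (applied B -> b)
  Step 32: b b b b b b b b b b b b b b b B A  =>  b b b b b b b b b b b b b b b b A   (applied B -> b)
  Step 33: b b b b b b b b b b b b b b b b A  =>  b b b b b b b b b b b b b b b b A A   (applied A -> A A)
  Step 34: b b b b b b b b b b b b b b b b A A  =>  b b b b b b b b b b b b b b b b a A   (applied A -> a)
  Step 35: b b b b b b b b b b b b b b b b a A  =>  b b b b b b b b b b b b b b b b a a   (applied A -> a)
Final yield: b b b b b b b b b b b b b b b b a a
Total rewrite steps: 35

35
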